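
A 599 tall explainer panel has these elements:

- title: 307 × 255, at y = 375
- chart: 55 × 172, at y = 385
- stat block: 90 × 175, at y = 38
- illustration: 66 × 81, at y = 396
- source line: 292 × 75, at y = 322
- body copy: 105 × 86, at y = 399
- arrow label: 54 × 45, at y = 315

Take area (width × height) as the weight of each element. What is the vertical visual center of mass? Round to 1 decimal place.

Areas: title 307·255 = 78285, chart 55·172 = 9460, stat block 90·175 = 15750, illustration 66·81 = 5346, source line 292·75 = 21900, body copy 105·86 = 9030, arrow label 54·45 = 2430. Total weight = 142201.
y: moment 47134711 / weight 142201 ≈ 331.47

y ≈ 331.5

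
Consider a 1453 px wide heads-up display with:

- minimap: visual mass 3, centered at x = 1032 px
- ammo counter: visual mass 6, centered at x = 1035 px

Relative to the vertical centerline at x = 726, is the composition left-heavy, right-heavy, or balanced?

Weights sum to 3 + 6 = 9.
Σw·x = 3·1032 + 6·1035 = 9306, so x̄ = 9306/9 ≈ 1034.00.
1034.0 lies right of the midline 726, so the layout is right-heavy.

right-heavy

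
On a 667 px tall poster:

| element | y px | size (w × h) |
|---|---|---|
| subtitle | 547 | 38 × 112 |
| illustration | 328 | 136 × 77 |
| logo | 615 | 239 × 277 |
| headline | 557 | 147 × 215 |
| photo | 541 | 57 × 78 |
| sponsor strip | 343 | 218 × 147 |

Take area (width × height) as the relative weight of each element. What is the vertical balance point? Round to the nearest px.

Taking area as weight: subtitle 38·112 = 4256, illustration 136·77 = 10472, logo 239·277 = 66203, headline 147·215 = 31605, photo 57·78 = 4446, sponsor strip 218·147 = 32046. Sum 149028.
Σw·y = 77478742; ȳ = 77478742/149028 ≈ 519.89.

y ≈ 520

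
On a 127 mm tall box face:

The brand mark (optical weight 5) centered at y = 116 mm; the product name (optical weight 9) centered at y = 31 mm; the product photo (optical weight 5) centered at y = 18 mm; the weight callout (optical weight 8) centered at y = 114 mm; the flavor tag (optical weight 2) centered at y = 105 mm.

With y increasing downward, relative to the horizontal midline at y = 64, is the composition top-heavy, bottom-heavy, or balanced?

Total weight = 5 + 9 + 5 + 8 + 2 = 29.
y: (5·116 + 9·31 + 5·18 + 8·114 + 2·105) / 29 = 2071 / 29 ≈ 71.41
71.4 vs midline 64 → bottom-heavy.

bottom-heavy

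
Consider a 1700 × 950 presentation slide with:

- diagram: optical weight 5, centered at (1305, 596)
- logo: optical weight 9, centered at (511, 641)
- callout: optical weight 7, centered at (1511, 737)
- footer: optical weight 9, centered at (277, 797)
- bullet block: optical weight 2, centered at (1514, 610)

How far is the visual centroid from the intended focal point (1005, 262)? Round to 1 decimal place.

≈ 461.5

Weights sum to 5 + 9 + 7 + 9 + 2 = 32.
Σw·x = 5·1305 + 9·511 + 7·1511 + 9·277 + 2·1514 = 27222, so x̄ = 27222/32 ≈ 850.69.
Σw·y = 5·596 + 9·641 + 7·737 + 9·797 + 2·610 = 22301, so ȳ = 22301/32 ≈ 696.91.
From (1005, 262): dx = -154.31, dy = 434.91, so the distance is √(dx²+dy²) ≈ 461.47.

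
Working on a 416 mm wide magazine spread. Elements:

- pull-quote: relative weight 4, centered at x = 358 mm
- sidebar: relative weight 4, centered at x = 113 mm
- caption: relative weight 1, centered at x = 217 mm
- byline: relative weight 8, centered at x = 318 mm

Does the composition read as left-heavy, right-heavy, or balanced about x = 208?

Weights sum to 4 + 4 + 1 + 8 = 17.
x: (4·358 + 4·113 + 1·217 + 8·318) / 17 = 4645 / 17 ≈ 273.24
273.2 lies right of the midline 208, so the layout is right-heavy.

right-heavy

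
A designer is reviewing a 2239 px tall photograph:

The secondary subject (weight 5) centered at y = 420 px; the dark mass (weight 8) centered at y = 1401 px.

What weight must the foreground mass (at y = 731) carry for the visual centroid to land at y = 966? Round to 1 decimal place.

w ≈ 3.2

Fixed elements: Σw = 5 + 8 = 13, Σw·y = 5·420 + 8·1401 = 13308.
For the centroid to hit 966: (13308 + w·731) / (13 + w) = 966.
Solving: w = (966·13 − 13308) / (731 − 966) = -750 / -235 ≈ 3.19.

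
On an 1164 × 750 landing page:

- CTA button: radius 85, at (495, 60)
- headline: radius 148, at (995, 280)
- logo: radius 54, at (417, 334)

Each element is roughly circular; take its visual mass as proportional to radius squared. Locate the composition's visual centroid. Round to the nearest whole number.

(830, 235)

r² weights: CTA button 85² = 7225, headline 148² = 21904, logo 54² = 2916. Total = 32045.
Σw·x = 7225·495 + 21904·995 + 2916·417 = 26586827, so x̄ = 26586827/32045 ≈ 829.67.
Σw·y = 7225·60 + 21904·280 + 2916·334 = 7540564, so ȳ = 7540564/32045 ≈ 235.31.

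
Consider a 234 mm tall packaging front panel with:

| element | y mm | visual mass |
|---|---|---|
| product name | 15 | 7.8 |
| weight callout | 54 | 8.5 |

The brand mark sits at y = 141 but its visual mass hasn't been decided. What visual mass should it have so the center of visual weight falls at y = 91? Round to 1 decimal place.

w ≈ 18.1

Known weights sum to 7.8 + 8.5 = 16.3; their moment is 7.8·15 + 8.5·54 = 576.0.
Balance at y = 91 requires (576.0 + w·141) / (16.3 + w) = 91.
Rearranging, w·(141 − 91) = 91·16.3 − 576.0 = 907.3, so w ≈ 907.3/50 = 18.15.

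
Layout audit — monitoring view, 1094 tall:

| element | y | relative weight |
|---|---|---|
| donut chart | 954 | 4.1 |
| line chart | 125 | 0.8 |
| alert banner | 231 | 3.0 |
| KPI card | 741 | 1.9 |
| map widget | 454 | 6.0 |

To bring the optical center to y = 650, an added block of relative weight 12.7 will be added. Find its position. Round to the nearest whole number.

New total weight: (4.1 + 0.8 + 3.0 + 1.9 + 6.0) + 12.7 = 28.5.
Along y: (8836.3 + 12.7·y) / 28.5 = 650 (existing moment 4.1·954 + 0.8·125 + 3.0·231 + 1.9·741 + 6.0·454 = 8836.3) ⇒ y = (18525.0 − 8836.3) / 12.7 ≈ 762.89.

y ≈ 763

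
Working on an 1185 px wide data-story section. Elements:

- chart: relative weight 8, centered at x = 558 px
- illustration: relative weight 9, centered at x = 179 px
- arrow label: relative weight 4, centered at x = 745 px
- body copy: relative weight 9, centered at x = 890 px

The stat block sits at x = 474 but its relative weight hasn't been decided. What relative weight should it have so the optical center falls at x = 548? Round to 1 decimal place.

w ≈ 8.4

Fixed elements: Σw = 8 + 9 + 4 + 9 = 30, Σw·x = 8·558 + 9·179 + 4·745 + 9·890 = 17065.
Set Σw·x/Σw = 548: (17065 + 474w) = 548·(30 + w).
Rearranging, w·(474 − 548) = 548·30 − 17065 = -625, so w ≈ -625/-74 = 8.45.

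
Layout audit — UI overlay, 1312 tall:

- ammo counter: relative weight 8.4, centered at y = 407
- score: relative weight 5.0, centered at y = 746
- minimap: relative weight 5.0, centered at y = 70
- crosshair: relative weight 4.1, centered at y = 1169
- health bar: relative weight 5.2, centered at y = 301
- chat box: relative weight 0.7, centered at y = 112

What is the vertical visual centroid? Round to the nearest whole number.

y ≈ 491

Weights sum to 8.4 + 5.0 + 5.0 + 4.1 + 5.2 + 0.7 = 28.4.
y: moment 13935.3 / weight 28.4 ≈ 490.68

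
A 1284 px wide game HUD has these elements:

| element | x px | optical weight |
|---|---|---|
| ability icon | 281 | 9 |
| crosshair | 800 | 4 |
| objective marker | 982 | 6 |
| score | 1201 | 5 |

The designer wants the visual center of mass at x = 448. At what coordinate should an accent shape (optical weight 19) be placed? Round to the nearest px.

x ≈ 86

With the accent shape, Σw becomes 9 + 4 + 6 + 5 + 19 = 43.
x: target moment 43×448 = 19264; current 9·281 + 4·800 + 6·982 + 5·1201 = 17626; the accent shape supplies 1638, so x = 1638/19 ≈ 86.21.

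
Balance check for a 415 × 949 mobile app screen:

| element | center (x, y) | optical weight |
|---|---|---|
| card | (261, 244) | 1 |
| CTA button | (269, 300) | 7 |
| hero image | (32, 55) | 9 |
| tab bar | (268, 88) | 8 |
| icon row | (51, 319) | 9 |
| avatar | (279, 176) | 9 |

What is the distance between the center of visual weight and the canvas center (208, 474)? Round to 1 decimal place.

≈ 289.8

Total weight = 1 + 7 + 9 + 8 + 9 + 9 = 43.
Σw·x = 7546; x̄ = 7546/43 ≈ 175.49.
Σw·y = 7998; ȳ = 7998/43 ≈ 186.00.
Offset from (208, 474): Δx ≈ -32.51, Δy ≈ -288.00; distance = √(Δx² + Δy²) ≈ 289.83.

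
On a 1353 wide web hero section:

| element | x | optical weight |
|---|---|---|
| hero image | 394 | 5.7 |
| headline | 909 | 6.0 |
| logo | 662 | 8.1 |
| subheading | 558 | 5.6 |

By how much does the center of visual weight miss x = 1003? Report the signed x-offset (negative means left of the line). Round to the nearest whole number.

Weights sum to 5.7 + 6.0 + 8.1 + 5.6 = 25.4.
x: (5.7·394 + 6.0·909 + 8.1·662 + 5.6·558) / 25.4 = 16186.8 / 25.4 ≈ 637.28
Difference: 637.28 − 1003 ≈ -365.72.

≈ -366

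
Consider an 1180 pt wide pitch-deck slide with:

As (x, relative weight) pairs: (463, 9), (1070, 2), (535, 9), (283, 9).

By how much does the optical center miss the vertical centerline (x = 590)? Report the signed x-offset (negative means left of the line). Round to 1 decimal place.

≈ -118.7 pt

Total weight = 9 + 2 + 9 + 9 = 29.
x-moment: 9·463 + 2·1070 + 9·535 + 9·283 = 13669; centroid 13669/29 ≈ 471.34.
Difference: 471.34 − 590 ≈ -118.66.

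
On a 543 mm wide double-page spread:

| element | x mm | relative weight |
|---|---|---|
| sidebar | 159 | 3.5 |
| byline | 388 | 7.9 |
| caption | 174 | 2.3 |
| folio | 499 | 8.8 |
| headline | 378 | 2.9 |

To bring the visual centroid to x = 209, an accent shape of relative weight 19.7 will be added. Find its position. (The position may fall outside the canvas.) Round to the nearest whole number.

After adding the accent shape, total weight = 3.5 + 7.9 + 2.3 + 8.8 + 2.9 + 19.7 = 45.1.
x: need Σw·x = 45.1·209 = 9425.9. Existing = 3.5·159 + 7.9·388 + 2.3·174 + 8.8·499 + 2.9·378 = 9509.3. Remainder -83.4 / 19.7 ≈ -4.23.

x ≈ -4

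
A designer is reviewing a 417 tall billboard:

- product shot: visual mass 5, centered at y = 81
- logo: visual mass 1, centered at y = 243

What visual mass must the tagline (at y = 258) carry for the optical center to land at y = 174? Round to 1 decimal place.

Existing Σw = 6 (5 + 1); existing moment 5·81 + 1·243 = 648.
For the centroid to hit 174: (648 + w·258) / (6 + w) = 174.
Rearranging, w·(258 − 174) = 174·6 − 648 = 396, so w ≈ 396/84 = 4.71.

w ≈ 4.7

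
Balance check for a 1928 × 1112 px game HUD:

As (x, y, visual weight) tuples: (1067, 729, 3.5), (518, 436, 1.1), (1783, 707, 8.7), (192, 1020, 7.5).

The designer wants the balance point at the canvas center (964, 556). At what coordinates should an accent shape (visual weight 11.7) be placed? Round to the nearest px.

With the accent shape, Σw becomes 3.5 + 1.1 + 8.7 + 7.5 + 11.7 = 32.5.
x: target moment 32.5×964 = 31330.0; current 3.5·1067 + 1.1·518 + 8.7·1783 + 7.5·192 = 21256.4; the accent shape supplies 10073.6, so x = 10073.6/11.7 ≈ 860.99.
y: target moment 32.5×556 = 18070.0; current 3.5·729 + 1.1·436 + 8.7·707 + 7.5·1020 = 16832.0; the accent shape supplies 1238.0, so y = 1238.0/11.7 ≈ 105.81.

(861, 106)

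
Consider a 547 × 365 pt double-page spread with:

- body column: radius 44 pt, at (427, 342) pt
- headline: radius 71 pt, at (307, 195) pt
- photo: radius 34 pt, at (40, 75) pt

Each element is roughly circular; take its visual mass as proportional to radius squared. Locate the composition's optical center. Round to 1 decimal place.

(297.6, 212.9)

Weights ∝ r²: body column 44² = 1936, headline 71² = 5041, photo 34² = 1156; Σw = 8133.
x-moment: 1936·427 + 5041·307 + 1156·40 = 2420499; centroid 2420499/8133 ≈ 297.61.
y-moment: 1936·342 + 5041·195 + 1156·75 = 1731807; centroid 1731807/8133 ≈ 212.94.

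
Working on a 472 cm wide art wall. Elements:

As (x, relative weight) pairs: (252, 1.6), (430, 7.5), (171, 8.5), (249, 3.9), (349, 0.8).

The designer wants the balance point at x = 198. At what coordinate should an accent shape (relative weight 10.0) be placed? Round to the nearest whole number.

New total weight: (1.6 + 7.5 + 8.5 + 3.9 + 0.8) + 10.0 = 32.3.
x: target moment 32.3×198 = 6395.4; current 1.6·252 + 7.5·430 + 8.5·171 + 3.9·249 + 0.8·349 = 6332.0; the accent shape supplies 63.4, so x = 63.4/10.0 ≈ 6.34.

x ≈ 6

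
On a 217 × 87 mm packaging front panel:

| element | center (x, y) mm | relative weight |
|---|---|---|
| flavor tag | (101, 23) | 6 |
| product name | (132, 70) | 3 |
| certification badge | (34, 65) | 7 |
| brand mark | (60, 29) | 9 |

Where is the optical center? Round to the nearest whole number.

(71, 43)

Total weight = 6 + 3 + 7 + 9 = 25.
x: (6·101 + 3·132 + 7·34 + 9·60) / 25 = 1780 / 25 ≈ 71.20
y: (6·23 + 3·70 + 7·65 + 9·29) / 25 = 1064 / 25 ≈ 42.56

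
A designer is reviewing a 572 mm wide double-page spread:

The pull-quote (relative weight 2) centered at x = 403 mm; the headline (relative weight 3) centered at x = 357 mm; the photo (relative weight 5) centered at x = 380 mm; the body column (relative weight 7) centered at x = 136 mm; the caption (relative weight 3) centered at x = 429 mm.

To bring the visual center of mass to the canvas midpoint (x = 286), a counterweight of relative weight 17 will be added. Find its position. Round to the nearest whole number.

x ≈ 269

After adding the counterweight, total weight = 2 + 3 + 5 + 7 + 3 + 17 = 37.
x: need Σw·x = 37·286 = 10582. Existing = 2·403 + 3·357 + 5·380 + 7·136 + 3·429 = 6016. Remainder 4566 / 17 ≈ 268.59.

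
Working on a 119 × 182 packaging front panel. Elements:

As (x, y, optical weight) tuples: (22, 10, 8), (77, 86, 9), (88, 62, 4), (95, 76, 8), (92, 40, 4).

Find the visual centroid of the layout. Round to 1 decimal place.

Weights sum to 8 + 9 + 4 + 8 + 4 = 33.
x-moment: 8·22 + 9·77 + 4·88 + 8·95 + 4·92 = 2349; centroid 2349/33 ≈ 71.18.
y-moment: 8·10 + 9·86 + 4·62 + 8·76 + 4·40 = 1870; centroid 1870/33 ≈ 56.67.

(71.2, 56.7)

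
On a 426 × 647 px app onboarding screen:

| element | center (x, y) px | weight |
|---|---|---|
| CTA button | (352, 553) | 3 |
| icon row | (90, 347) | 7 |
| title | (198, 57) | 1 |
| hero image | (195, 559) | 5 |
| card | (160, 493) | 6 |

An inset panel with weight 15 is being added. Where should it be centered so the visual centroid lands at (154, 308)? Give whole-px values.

With the inset panel, Σw becomes 3 + 7 + 1 + 5 + 6 + 15 = 37.
x: target moment 37×154 = 5698; current 3·352 + 7·90 + 1·198 + 5·195 + 6·160 = 3819; the inset panel supplies 1879, so x = 1879/15 ≈ 125.27.
y: target moment 37×308 = 11396; current 3·553 + 7·347 + 1·57 + 5·559 + 6·493 = 9898; the inset panel supplies 1498, so y = 1498/15 ≈ 99.87.

(125, 100)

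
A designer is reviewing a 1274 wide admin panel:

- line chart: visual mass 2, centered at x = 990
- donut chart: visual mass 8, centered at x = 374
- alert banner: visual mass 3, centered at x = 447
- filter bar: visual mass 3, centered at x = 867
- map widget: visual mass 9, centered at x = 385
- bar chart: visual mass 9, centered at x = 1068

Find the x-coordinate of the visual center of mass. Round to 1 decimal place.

Σw = 2 + 8 + 3 + 3 + 9 + 9 = 34.
x: moment 21991 / weight 34 ≈ 646.79

x ≈ 646.8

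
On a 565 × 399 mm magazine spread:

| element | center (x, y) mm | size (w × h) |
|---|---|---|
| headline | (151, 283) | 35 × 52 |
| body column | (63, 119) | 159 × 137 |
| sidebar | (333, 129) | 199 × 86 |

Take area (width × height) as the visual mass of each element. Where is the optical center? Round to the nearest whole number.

Areas: headline 35·52 = 1820, body column 159·137 = 21783, sidebar 199·86 = 17114. Total weight = 40717.
x-moment: 1820·151 + 21783·63 + 17114·333 = 7346111; centroid 7346111/40717 ≈ 180.42.
y-moment: 1820·283 + 21783·119 + 17114·129 = 5314943; centroid 5314943/40717 ≈ 130.53.

(180, 131)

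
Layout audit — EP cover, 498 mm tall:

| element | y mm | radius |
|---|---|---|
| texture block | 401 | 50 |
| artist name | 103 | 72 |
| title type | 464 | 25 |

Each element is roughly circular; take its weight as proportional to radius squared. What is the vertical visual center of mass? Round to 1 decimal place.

y ≈ 219.8

Weights ∝ r²: texture block 50² = 2500, artist name 72² = 5184, title type 25² = 625; Σw = 8309.
Σw·y = 2500·401 + 5184·103 + 625·464 = 1826452, so ȳ = 1826452/8309 ≈ 219.82.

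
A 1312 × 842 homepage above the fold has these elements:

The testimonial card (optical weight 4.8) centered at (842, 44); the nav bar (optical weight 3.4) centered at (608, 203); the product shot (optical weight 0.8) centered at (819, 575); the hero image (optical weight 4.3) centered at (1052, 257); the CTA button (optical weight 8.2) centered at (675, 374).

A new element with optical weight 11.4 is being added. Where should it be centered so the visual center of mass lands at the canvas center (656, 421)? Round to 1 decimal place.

After adding the new element, total weight = 4.8 + 3.4 + 0.8 + 4.3 + 8.2 + 11.4 = 32.9.
x: need Σw·x = 32.9·656 = 21582.4. Existing = 4.8·842 + 3.4·608 + 0.8·819 + 4.3·1052 + 8.2·675 = 16822.6. Remainder 4759.8 / 11.4 ≈ 417.53.
y: need Σw·y = 32.9·421 = 13850.9. Existing = 4.8·44 + 3.4·203 + 0.8·575 + 4.3·257 + 8.2·374 = 5533.3. Remainder 8317.6 / 11.4 ≈ 729.61.

(417.5, 729.6)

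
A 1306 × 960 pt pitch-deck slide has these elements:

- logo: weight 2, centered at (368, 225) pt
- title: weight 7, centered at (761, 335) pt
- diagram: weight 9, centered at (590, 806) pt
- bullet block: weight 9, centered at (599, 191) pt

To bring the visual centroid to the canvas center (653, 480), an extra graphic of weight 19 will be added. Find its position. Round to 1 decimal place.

(698.6, 542.7)

With the extra graphic, Σw becomes 2 + 7 + 9 + 9 + 19 = 46.
x: need Σw·x = 46·653 = 30038. Existing = 2·368 + 7·761 + 9·590 + 9·599 = 16764. Remainder 13274 / 19 ≈ 698.63.
y: need Σw·y = 46·480 = 22080. Existing = 2·225 + 7·335 + 9·806 + 9·191 = 11768. Remainder 10312 / 19 ≈ 542.74.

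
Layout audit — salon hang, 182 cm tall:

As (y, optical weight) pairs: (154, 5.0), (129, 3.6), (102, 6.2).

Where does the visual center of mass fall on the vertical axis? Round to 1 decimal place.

y ≈ 126.1

Weights sum to 5.0 + 3.6 + 6.2 = 14.8.
y-moment: 5.0·154 + 3.6·129 + 6.2·102 = 1866.8; centroid 1866.8/14.8 ≈ 126.14.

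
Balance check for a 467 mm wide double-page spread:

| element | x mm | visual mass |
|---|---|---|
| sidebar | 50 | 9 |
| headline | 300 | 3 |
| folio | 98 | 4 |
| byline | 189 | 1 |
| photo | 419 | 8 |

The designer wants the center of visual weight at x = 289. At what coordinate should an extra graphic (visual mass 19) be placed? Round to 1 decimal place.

After adding the extra graphic, total weight = 9 + 3 + 4 + 1 + 8 + 19 = 44.
x: need Σw·x = 44·289 = 12716. Existing = 9·50 + 3·300 + 4·98 + 1·189 + 8·419 = 5283. Remainder 7433 / 19 ≈ 391.21.

x ≈ 391.2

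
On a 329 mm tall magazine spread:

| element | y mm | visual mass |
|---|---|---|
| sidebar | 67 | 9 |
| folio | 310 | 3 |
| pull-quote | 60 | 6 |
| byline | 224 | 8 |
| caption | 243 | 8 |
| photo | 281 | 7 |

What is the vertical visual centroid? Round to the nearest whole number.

Weights sum to 9 + 3 + 6 + 8 + 8 + 7 = 41.
y: moment 7596 / weight 41 ≈ 185.27

y ≈ 185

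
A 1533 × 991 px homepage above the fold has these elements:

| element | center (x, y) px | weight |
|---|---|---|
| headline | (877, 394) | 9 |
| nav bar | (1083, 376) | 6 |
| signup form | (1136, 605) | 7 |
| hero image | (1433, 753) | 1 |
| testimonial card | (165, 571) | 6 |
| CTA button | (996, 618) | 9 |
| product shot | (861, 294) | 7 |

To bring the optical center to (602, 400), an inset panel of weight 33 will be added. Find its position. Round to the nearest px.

With the inset panel, Σw becomes 9 + 6 + 7 + 1 + 6 + 9 + 7 + 33 = 78.
x: need Σw·x = 78·602 = 46956. Existing = 9·877 + 6·1083 + 7·1136 + 1·1433 + 6·165 + 9·996 + 7·861 = 39757. Remainder 7199 / 33 ≈ 218.15.
y: need Σw·y = 78·400 = 31200. Existing = 9·394 + 6·376 + 7·605 + 1·753 + 6·571 + 9·618 + 7·294 = 21836. Remainder 9364 / 33 ≈ 283.76.

(218, 284)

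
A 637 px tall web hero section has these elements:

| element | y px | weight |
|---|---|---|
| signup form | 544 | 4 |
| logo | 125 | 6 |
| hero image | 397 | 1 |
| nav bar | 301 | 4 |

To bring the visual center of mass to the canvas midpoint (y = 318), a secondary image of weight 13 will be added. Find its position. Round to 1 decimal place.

y ≈ 336.7

New total weight: (4 + 6 + 1 + 4) + 13 = 28.
y: target moment 28×318 = 8904; current 4·544 + 6·125 + 1·397 + 4·301 = 4527; the secondary image supplies 4377, so y = 4377/13 ≈ 336.69.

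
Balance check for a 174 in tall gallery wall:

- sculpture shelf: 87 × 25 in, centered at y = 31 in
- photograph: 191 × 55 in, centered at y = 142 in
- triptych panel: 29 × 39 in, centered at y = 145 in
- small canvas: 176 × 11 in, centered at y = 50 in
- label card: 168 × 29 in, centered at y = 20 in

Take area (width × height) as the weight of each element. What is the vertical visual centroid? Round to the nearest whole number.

Taking area as weight: sculpture shelf 87·25 = 2175, photograph 191·55 = 10505, triptych panel 29·39 = 1131, small canvas 176·11 = 1936, label card 168·29 = 4872. Sum 20619.
Σw·y = 2175·31 + 10505·142 + 1131·145 + 1936·50 + 4872·20 = 1917370, so ȳ = 1917370/20619 ≈ 92.99.

y ≈ 93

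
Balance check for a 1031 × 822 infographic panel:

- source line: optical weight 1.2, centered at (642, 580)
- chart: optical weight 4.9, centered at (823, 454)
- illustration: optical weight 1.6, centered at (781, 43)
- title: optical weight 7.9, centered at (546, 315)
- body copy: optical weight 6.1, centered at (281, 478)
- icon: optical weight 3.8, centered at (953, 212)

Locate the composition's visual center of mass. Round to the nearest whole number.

Σw = 1.2 + 4.9 + 1.6 + 7.9 + 6.1 + 3.8 = 25.5.
Σw·x = 15701.6; x̄ = 15701.6/25.5 ≈ 615.75.
Σw·y = 9199.3; ȳ = 9199.3/25.5 ≈ 360.76.

(616, 361)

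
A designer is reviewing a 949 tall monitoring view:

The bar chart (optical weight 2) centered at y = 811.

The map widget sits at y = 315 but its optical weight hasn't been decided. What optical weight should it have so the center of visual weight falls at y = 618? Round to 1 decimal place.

w ≈ 1.3

The single fixed element contributes weight 2, moment 2·811 = 1622.
For the centroid to hit 618: (1622 + w·315) / (2 + w) = 618.
So w = (618·2 − 1622)/(315 − 618) = -386/-303 ≈ 1.27.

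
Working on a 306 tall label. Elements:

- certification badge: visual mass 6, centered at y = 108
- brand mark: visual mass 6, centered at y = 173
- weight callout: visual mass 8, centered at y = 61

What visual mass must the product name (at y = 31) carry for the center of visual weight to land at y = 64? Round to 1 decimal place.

w ≈ 27.1

Existing Σw = 20 (6 + 6 + 8); existing moment 6·108 + 6·173 + 8·61 = 2174.
Balance at y = 64 requires (2174 + w·31) / (20 + w) = 64.
Rearranging, w·(31 − 64) = 64·20 − 2174 = -894, so w ≈ -894/-33 = 27.09.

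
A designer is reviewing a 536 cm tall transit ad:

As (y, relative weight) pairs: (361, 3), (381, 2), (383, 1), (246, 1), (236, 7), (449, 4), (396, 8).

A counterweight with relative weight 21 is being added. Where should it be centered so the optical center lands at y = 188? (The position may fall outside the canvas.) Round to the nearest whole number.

After adding the counterweight, total weight = 3 + 2 + 1 + 1 + 7 + 4 + 8 + 21 = 47.
Along y: (9090 + 21·y) / 47 = 188 (existing moment 3·361 + 2·381 + 1·383 + 1·246 + 7·236 + 4·449 + 8·396 = 9090) ⇒ y = (8836 − 9090) / 21 ≈ -12.10.

y ≈ -12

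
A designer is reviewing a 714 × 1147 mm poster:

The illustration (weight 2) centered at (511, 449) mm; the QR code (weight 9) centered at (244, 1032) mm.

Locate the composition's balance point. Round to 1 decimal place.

(292.5, 926.0)

Weights sum to 2 + 9 = 11.
x: (2·511 + 9·244) / 11 = 3218 / 11 ≈ 292.55
y: (2·449 + 9·1032) / 11 = 10186 / 11 ≈ 926.00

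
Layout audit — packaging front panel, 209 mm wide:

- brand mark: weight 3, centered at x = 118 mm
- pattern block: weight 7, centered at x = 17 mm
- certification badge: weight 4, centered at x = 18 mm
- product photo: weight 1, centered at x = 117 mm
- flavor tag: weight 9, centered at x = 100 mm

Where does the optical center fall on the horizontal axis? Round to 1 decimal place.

Total weight = 3 + 7 + 4 + 1 + 9 = 24.
Σw·x = 3·118 + 7·17 + 4·18 + 1·117 + 9·100 = 1562, so x̄ = 1562/24 ≈ 65.08.

x ≈ 65.1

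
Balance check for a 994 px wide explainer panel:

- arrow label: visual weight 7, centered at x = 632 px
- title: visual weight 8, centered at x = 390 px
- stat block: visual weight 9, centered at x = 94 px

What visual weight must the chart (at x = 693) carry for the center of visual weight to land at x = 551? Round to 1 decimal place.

w ≈ 34.0

Fixed elements: Σw = 7 + 8 + 9 = 24, Σw·x = 7·632 + 8·390 + 9·94 = 8390.
For the centroid to hit 551: (8390 + w·693) / (24 + w) = 551.
Rearranging, w·(693 − 551) = 551·24 − 8390 = 4834, so w ≈ 4834/142 = 34.04.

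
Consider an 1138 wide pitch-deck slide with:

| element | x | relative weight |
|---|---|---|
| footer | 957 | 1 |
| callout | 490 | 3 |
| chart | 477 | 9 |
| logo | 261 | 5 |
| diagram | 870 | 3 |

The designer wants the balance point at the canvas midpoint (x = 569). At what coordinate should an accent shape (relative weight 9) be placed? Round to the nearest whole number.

x ≈ 715

After adding the accent shape, total weight = 1 + 3 + 9 + 5 + 3 + 9 = 30.
x: need Σw·x = 30·569 = 17070. Existing = 1·957 + 3·490 + 9·477 + 5·261 + 3·870 = 10635. Remainder 6435 / 9 ≈ 715.00.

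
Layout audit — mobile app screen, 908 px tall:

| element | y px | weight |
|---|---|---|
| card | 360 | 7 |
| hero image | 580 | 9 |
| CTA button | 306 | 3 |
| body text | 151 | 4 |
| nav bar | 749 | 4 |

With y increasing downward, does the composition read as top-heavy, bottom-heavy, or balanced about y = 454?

balanced

Total weight = 7 + 9 + 3 + 4 + 4 = 27.
y-moment: 7·360 + 9·580 + 3·306 + 4·151 + 4·749 = 12258; centroid 12258/27 ≈ 454.00.
That equals the midline 454 — balanced.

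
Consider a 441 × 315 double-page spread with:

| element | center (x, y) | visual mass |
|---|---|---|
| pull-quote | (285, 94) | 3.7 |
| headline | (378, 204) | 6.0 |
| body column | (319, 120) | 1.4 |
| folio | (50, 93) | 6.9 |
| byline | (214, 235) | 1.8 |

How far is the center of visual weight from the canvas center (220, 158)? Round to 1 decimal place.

Σw = 3.7 + 6.0 + 1.4 + 6.9 + 1.8 = 19.8.
x: (3.7·285 + 6.0·378 + 1.4·319 + 6.9·50 + 1.8·214) / 19.8 = 4499.3 / 19.8 ≈ 227.24
y: (3.7·94 + 6.0·204 + 1.4·120 + 6.9·93 + 1.8·235) / 19.8 = 2804.5 / 19.8 ≈ 141.64
Relative to (220, 158): Δ = (7.24, -16.36); |Δ| = √(7.24² + -16.36²) ≈ 17.89.

≈ 17.9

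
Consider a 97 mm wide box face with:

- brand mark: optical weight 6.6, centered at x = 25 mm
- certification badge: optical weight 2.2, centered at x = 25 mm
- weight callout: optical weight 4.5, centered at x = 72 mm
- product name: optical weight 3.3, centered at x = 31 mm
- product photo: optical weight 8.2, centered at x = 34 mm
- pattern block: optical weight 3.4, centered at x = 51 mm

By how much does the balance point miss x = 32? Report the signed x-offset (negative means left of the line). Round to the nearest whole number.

Total weight = 6.6 + 2.2 + 4.5 + 3.3 + 8.2 + 3.4 = 28.2.
Σw·x = 1098.5; x̄ = 1098.5/28.2 ≈ 38.95.
Offset from x = 32: 38.95 − 32 ≈ 6.95.

≈ 7 mm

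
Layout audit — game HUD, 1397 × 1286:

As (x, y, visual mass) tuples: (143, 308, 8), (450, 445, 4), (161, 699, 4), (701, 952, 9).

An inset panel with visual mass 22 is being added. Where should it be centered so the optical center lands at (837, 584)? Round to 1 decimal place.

(1338.3, 538.2)

After adding the inset panel, total weight = 8 + 4 + 4 + 9 + 22 = 47.
Along x: (9897 + 22·x) / 47 = 837 (existing moment 8·143 + 4·450 + 4·161 + 9·701 = 9897) ⇒ x = (39339 − 9897) / 22 ≈ 1338.27.
Along y: (15608 + 22·y) / 47 = 584 (existing moment 8·308 + 4·445 + 4·699 + 9·952 = 15608) ⇒ y = (27448 − 15608) / 22 ≈ 538.18.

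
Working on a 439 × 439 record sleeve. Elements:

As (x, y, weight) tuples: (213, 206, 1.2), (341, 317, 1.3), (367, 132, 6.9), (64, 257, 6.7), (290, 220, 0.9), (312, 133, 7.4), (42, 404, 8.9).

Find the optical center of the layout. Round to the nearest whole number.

(198, 242)

Σw = 1.2 + 1.3 + 6.9 + 6.7 + 0.9 + 7.4 + 8.9 = 33.3.
Σw·x = 6603.6; x̄ = 6603.6/33.3 ≈ 198.31.
y: moment 8069.8 / weight 33.3 ≈ 242.34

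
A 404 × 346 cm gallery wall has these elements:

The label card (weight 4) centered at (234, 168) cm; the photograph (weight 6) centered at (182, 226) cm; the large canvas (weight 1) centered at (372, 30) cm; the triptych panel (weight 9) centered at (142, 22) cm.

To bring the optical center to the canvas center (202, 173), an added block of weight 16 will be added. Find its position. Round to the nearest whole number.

(225, 248)

New total weight: (4 + 6 + 1 + 9) + 16 = 36.
x: need Σw·x = 36·202 = 7272. Existing = 4·234 + 6·182 + 1·372 + 9·142 = 3678. Remainder 3594 / 16 ≈ 224.62.
y: need Σw·y = 36·173 = 6228. Existing = 4·168 + 6·226 + 1·30 + 9·22 = 2256. Remainder 3972 / 16 ≈ 248.25.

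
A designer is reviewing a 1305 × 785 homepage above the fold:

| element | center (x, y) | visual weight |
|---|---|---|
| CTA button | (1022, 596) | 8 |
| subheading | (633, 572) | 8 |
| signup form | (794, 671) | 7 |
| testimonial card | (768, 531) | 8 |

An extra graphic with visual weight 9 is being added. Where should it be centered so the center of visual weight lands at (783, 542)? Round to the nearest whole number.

With the extra graphic, Σw becomes 8 + 8 + 7 + 8 + 9 = 40.
x: need Σw·x = 40·783 = 31320. Existing = 8·1022 + 8·633 + 7·794 + 8·768 = 24942. Remainder 6378 / 9 ≈ 708.67.
y: need Σw·y = 40·542 = 21680. Existing = 8·596 + 8·572 + 7·671 + 8·531 = 18289. Remainder 3391 / 9 ≈ 376.78.

(709, 377)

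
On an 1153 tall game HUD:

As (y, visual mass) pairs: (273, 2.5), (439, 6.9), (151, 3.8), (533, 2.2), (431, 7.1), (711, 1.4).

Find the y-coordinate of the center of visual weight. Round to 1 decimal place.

Σw = 2.5 + 6.9 + 3.8 + 2.2 + 7.1 + 1.4 = 23.9.
y-moment: 2.5·273 + 6.9·439 + 3.8·151 + 2.2·533 + 7.1·431 + 1.4·711 = 9513.5; centroid 9513.5/23.9 ≈ 398.05.

y ≈ 398.1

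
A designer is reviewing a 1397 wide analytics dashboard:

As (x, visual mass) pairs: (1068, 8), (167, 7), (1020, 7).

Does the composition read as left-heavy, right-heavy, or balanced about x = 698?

Σw = 8 + 7 + 7 = 22.
x-moment: 8·1068 + 7·167 + 7·1020 = 16853; centroid 16853/22 ≈ 766.05.
Since 766.0 is right of 698, the composition reads right-heavy.

right-heavy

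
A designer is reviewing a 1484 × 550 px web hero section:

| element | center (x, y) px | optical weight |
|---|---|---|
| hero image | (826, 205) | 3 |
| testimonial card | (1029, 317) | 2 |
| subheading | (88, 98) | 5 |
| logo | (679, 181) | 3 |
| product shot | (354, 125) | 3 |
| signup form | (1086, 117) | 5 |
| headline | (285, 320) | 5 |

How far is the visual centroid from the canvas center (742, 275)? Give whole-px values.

Weights sum to 3 + 2 + 5 + 3 + 3 + 5 + 5 = 26.
x: moment 14930 / weight 26 ≈ 574.23
Σw·y = 4842; ȳ = 4842/26 ≈ 186.23.
From (742, 275): dx = -167.77, dy = -88.77, so the distance is √(dx²+dy²) ≈ 189.81.

≈ 190 px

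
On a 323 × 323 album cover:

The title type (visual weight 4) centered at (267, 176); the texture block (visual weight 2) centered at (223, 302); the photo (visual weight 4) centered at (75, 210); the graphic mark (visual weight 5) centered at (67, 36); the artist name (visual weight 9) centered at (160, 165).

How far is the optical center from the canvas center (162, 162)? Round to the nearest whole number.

Weights sum to 4 + 2 + 4 + 5 + 9 = 24.
x-moment: 4·267 + 2·223 + 4·75 + 5·67 + 9·160 = 3589; centroid 3589/24 ≈ 149.54.
y-moment: 4·176 + 2·302 + 4·210 + 5·36 + 9·165 = 3813; centroid 3813/24 ≈ 158.88.
Relative to (162, 162): Δ = (-12.46, -3.12); |Δ| = √(-12.46² + -3.12²) ≈ 12.84.

≈ 13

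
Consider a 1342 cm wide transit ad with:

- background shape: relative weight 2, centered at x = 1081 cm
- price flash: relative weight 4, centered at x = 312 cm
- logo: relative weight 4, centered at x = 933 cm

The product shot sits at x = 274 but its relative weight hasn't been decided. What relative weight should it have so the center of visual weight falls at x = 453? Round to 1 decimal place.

w ≈ 14.6

Known weights sum to 2 + 4 + 4 = 10; their moment is 2·1081 + 4·312 + 4·933 = 7142.
Balance at x = 453 requires (7142 + w·274) / (10 + w) = 453.
So w = (453·10 − 7142)/(274 − 453) = -2612/-179 ≈ 14.59.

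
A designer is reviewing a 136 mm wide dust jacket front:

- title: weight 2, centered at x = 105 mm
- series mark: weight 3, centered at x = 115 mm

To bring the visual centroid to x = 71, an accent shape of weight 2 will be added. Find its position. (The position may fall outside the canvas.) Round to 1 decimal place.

x ≈ -29.0

New total weight: (2 + 3) + 2 = 7.
x: need Σw·x = 7·71 = 497. Existing = 2·105 + 3·115 = 555. Remainder -58 / 2 ≈ -29.00.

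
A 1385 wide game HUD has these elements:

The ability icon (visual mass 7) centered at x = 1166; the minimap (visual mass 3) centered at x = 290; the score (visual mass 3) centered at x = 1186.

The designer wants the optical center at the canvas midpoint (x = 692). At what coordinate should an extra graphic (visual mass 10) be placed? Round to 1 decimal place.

x ≈ 332.6

New total weight: (7 + 3 + 3) + 10 = 23.
x: need Σw·x = 23·692 = 15916. Existing = 7·1166 + 3·290 + 3·1186 = 12590. Remainder 3326 / 10 ≈ 332.60.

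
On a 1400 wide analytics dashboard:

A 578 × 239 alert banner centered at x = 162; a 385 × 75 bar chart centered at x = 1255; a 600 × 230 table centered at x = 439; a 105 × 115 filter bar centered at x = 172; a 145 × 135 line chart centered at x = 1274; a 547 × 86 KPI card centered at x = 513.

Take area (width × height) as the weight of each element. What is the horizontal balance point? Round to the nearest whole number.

Areas → weights: alert banner 578·239 = 138142, bar chart 385·75 = 28875, table 600·230 = 138000, filter bar 105·115 = 12075, line chart 145·135 = 19575, KPI card 547·86 = 47042; Σw = 383709.
x: moment 170347125 / weight 383709 ≈ 443.95

x ≈ 444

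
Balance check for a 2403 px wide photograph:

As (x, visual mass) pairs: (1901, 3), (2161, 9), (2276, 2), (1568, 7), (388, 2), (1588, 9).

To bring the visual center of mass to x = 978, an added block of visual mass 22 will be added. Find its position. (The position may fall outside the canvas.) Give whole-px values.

After adding the added block, total weight = 3 + 9 + 2 + 7 + 2 + 9 + 22 = 54.
x: target moment 54×978 = 52812; current 3·1901 + 9·2161 + 2·2276 + 7·1568 + 2·388 + 9·1588 = 55748; the added block supplies -2936, so x = -2936/22 ≈ -133.45.

x ≈ -133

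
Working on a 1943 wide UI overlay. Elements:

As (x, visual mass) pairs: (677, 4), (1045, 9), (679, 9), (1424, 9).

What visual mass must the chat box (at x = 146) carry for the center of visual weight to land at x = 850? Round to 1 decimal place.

w ≈ 6.7

Fixed elements: Σw = 4 + 9 + 9 + 9 = 31, Σw·x = 4·677 + 9·1045 + 9·679 + 9·1424 = 31040.
Balance at x = 850 requires (31040 + w·146) / (31 + w) = 850.
So w = (850·31 − 31040)/(146 − 850) = -4690/-704 ≈ 6.66.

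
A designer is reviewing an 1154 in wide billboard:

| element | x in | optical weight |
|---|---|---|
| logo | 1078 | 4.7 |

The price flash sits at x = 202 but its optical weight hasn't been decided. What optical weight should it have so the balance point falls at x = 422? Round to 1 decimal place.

The single fixed element contributes weight 4.7, moment 4.7·1078 = 5066.6.
Balance at x = 422 requires (5066.6 + w·202) / (4.7 + w) = 422.
So w = (422·4.7 − 5066.6)/(202 − 422) = -3083.2/-220 ≈ 14.01.

w ≈ 14.0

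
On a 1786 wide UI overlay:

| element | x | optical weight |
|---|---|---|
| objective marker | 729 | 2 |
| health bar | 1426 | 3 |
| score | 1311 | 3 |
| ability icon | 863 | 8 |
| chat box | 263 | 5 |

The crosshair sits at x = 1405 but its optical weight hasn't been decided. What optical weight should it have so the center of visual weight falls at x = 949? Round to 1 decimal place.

w ≈ 4.5

Known weights sum to 2 + 3 + 3 + 8 + 5 = 21; their moment is 2·729 + 3·1426 + 3·1311 + 8·863 + 5·263 = 17888.
Balance at x = 949 requires (17888 + w·1405) / (21 + w) = 949.
So w = (949·21 − 17888)/(1405 − 949) = 2041/456 ≈ 4.48.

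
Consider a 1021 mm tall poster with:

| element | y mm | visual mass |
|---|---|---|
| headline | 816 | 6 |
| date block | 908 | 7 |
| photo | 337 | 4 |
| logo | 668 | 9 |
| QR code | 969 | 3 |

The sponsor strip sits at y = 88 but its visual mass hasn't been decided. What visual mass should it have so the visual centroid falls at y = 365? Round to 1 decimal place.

Fixed elements: Σw = 6 + 7 + 4 + 9 + 3 = 29, Σw·y = 6·816 + 7·908 + 4·337 + 9·668 + 3·969 = 21519.
Set Σw·y/Σw = 365: (21519 + 88w) = 365·(29 + w).
Rearranging, w·(88 − 365) = 365·29 − 21519 = -10934, so w ≈ -10934/-277 = 39.47.

w ≈ 39.5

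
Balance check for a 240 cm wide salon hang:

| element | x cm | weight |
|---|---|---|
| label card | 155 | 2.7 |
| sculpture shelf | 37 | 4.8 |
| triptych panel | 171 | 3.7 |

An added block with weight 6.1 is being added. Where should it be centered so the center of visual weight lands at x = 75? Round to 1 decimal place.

x ≈ 11.3

With the added block, Σw becomes 2.7 + 4.8 + 3.7 + 6.1 = 17.3.
x: need Σw·x = 17.3·75 = 1297.5. Existing = 2.7·155 + 4.8·37 + 3.7·171 = 1228.8. Remainder 68.7 / 6.1 ≈ 11.26.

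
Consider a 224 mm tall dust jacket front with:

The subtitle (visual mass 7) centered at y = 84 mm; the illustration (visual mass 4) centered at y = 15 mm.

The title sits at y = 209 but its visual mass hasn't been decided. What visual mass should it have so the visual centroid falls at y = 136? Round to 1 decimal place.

w ≈ 11.6

Known weights sum to 7 + 4 = 11; their moment is 7·84 + 4·15 = 648.
Balance at y = 136 requires (648 + w·209) / (11 + w) = 136.
Rearranging, w·(209 − 136) = 136·11 − 648 = 848, so w ≈ 848/73 = 11.62.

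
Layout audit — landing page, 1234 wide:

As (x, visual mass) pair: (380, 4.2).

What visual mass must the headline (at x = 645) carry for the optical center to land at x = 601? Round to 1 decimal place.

Known: weight 4.2 with moment 4.2·380 = 1596.0.
Balance at x = 601 requires (1596.0 + w·645) / (4.2 + w) = 601.
So w = (601·4.2 − 1596.0)/(645 − 601) = 928.2/44 ≈ 21.10.

w ≈ 21.1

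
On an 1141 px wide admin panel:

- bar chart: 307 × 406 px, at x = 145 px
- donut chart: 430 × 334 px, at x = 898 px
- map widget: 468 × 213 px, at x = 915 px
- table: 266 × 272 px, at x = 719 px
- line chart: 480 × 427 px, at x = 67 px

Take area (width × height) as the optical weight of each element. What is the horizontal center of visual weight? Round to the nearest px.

x ≈ 471

Taking area as weight: bar chart 307·406 = 124642, donut chart 430·334 = 143620, map widget 468·213 = 99684, table 266·272 = 72352, line chart 480·427 = 204960. Sum 645258.
Σw·x = 124642·145 + 143620·898 + 99684·915 + 72352·719 + 204960·67 = 304008118, so x̄ = 304008118/645258 ≈ 471.14.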